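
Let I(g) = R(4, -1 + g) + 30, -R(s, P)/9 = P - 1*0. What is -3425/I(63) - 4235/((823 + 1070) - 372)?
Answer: 991115/267696 ≈ 3.7024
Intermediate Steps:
R(s, P) = -9*P (R(s, P) = -9*(P - 1*0) = -9*(P + 0) = -9*P)
I(g) = 39 - 9*g (I(g) = -9*(-1 + g) + 30 = (9 - 9*g) + 30 = 39 - 9*g)
-3425/I(63) - 4235/((823 + 1070) - 372) = -3425/(39 - 9*63) - 4235/((823 + 1070) - 372) = -3425/(39 - 567) - 4235/(1893 - 372) = -3425/(-528) - 4235/1521 = -3425*(-1/528) - 4235*1/1521 = 3425/528 - 4235/1521 = 991115/267696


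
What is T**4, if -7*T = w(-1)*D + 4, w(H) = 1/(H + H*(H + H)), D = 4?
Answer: 4096/2401 ≈ 1.7060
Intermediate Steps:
w(H) = 1/(H + 2*H**2) (w(H) = 1/(H + H*(2*H)) = 1/(H + 2*H**2))
T = -8/7 (T = -((1/((-1)*(1 + 2*(-1))))*4 + 4)/7 = -(-1/(1 - 2)*4 + 4)/7 = -(-1/(-1)*4 + 4)/7 = -(-1*(-1)*4 + 4)/7 = -(1*4 + 4)/7 = -(4 + 4)/7 = -1/7*8 = -8/7 ≈ -1.1429)
T**4 = (-8/7)**4 = 4096/2401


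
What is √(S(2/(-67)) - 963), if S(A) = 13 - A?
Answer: 12*I*√29614/67 ≈ 30.822*I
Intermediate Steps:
√(S(2/(-67)) - 963) = √((13 - 2/(-67)) - 963) = √((13 - 2*(-1)/67) - 963) = √((13 - 1*(-2/67)) - 963) = √((13 + 2/67) - 963) = √(873/67 - 963) = √(-63648/67) = 12*I*√29614/67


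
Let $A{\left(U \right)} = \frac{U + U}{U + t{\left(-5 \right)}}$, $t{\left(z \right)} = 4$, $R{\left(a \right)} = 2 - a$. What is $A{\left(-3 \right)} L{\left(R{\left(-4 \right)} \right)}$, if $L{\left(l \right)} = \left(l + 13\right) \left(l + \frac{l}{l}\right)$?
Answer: $-798$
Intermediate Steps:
$A{\left(U \right)} = \frac{2 U}{4 + U}$ ($A{\left(U \right)} = \frac{U + U}{U + 4} = \frac{2 U}{4 + U}$)
$L{\left(l \right)} = \left(1 + l\right) \left(13 + l\right)$ ($L{\left(l \right)} = \left(13 + l\right) \left(l + 1\right) = \left(13 + l\right) \left(1 + l\right) = \left(1 + l\right) \left(13 + l\right)$)
$A{\left(-3 \right)} L{\left(R{\left(-4 \right)} \right)} = 2 \left(-3\right) \frac{1}{4 - 3} \left(13 + \left(2 - -4\right)^{2} + 14 \left(2 - -4\right)\right) = 2 \left(-3\right) 1^{-1} \left(13 + \left(2 + 4\right)^{2} + 14 \left(2 + 4\right)\right) = 2 \left(-3\right) 1 \left(13 + 6^{2} + 14 \cdot 6\right) = - 6 \left(13 + 36 + 84\right) = \left(-6\right) 133 = -798$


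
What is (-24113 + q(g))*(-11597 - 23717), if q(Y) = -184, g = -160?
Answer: 858024258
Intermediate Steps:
(-24113 + q(g))*(-11597 - 23717) = (-24113 - 184)*(-11597 - 23717) = -24297*(-35314) = 858024258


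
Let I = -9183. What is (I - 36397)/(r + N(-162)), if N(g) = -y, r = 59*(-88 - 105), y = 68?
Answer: 9116/2291 ≈ 3.9790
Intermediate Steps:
r = -11387 (r = 59*(-193) = -11387)
N(g) = -68 (N(g) = -1*68 = -68)
(I - 36397)/(r + N(-162)) = (-9183 - 36397)/(-11387 - 68) = -45580/(-11455) = -45580*(-1/11455) = 9116/2291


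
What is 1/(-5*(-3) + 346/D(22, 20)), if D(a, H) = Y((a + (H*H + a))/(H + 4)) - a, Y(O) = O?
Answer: -7/587 ≈ -0.011925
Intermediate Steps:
D(a, H) = -a + (H**2 + 2*a)/(4 + H) (D(a, H) = (a + (H*H + a))/(H + 4) - a = (a + (H**2 + a))/(4 + H) - a = (a + (a + H**2))/(4 + H) - a = (H**2 + 2*a)/(4 + H) - a = -a + (H**2 + 2*a)/(4 + H))
1/(-5*(-3) + 346/D(22, 20)) = 1/(-5*(-3) + 346/(((20**2 - 2*22 - 1*20*22)/(4 + 20)))) = 1/(15 + 346/(((400 - 44 - 440)/24))) = 1/(15 + 346/(((1/24)*(-84)))) = 1/(15 + 346/(-7/2)) = 1/(15 + 346*(-2/7)) = 1/(15 - 692/7) = 1/(-587/7) = -7/587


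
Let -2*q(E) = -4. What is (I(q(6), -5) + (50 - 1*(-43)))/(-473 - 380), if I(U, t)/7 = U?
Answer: -107/853 ≈ -0.12544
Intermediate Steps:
q(E) = 2 (q(E) = -1/2*(-4) = 2)
I(U, t) = 7*U
(I(q(6), -5) + (50 - 1*(-43)))/(-473 - 380) = (7*2 + (50 - 1*(-43)))/(-473 - 380) = (14 + (50 + 43))/(-853) = (14 + 93)*(-1/853) = 107*(-1/853) = -107/853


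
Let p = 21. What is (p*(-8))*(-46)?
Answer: 7728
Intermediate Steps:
(p*(-8))*(-46) = (21*(-8))*(-46) = -168*(-46) = 7728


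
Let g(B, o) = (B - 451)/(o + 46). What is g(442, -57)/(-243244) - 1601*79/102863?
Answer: -338418762403/275228883292 ≈ -1.2296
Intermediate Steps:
g(B, o) = (-451 + B)/(46 + o)
g(442, -57)/(-243244) - 1601*79/102863 = ((-451 + 442)/(46 - 57))/(-243244) - 1601*79/102863 = (-9/(-11))*(-1/243244) - 126479*1/102863 = -1/11*(-9)*(-1/243244) - 126479/102863 = (9/11)*(-1/243244) - 126479/102863 = -9/2675684 - 126479/102863 = -338418762403/275228883292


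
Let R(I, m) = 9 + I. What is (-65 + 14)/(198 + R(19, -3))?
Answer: -51/226 ≈ -0.22566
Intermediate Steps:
(-65 + 14)/(198 + R(19, -3)) = (-65 + 14)/(198 + (9 + 19)) = -51/(198 + 28) = -51/226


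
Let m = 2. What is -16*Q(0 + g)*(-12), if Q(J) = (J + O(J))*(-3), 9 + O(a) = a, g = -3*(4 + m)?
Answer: 25920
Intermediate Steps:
g = -18 (g = -3*(4 + 2) = -3*6 = -18)
O(a) = -9 + a
Q(J) = 27 - 6*J (Q(J) = (J + (-9 + J))*(-3) = (-9 + 2*J)*(-3) = 27 - 6*J)
-16*Q(0 + g)*(-12) = -16*(27 - 6*(0 - 18))*(-12) = -16*(27 - 6*(-18))*(-12) = -16*(27 + 108)*(-12) = -16*135*(-12) = -2160*(-12) = 25920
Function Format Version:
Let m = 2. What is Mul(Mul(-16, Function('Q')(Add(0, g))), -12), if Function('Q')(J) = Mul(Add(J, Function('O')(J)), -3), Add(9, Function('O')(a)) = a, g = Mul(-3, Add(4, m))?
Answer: 25920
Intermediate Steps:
g = -18 (g = Mul(-3, Add(4, 2)) = Mul(-3, 6) = -18)
Function('O')(a) = Add(-9, a)
Function('Q')(J) = Add(27, Mul(-6, J)) (Function('Q')(J) = Mul(Add(J, Add(-9, J)), -3) = Mul(Add(-9, Mul(2, J)), -3) = Add(27, Mul(-6, J)))
Mul(Mul(-16, Function('Q')(Add(0, g))), -12) = Mul(Mul(-16, Add(27, Mul(-6, Add(0, -18)))), -12) = Mul(Mul(-16, Add(27, Mul(-6, -18))), -12) = Mul(Mul(-16, Add(27, 108)), -12) = Mul(Mul(-16, 135), -12) = Mul(-2160, -12) = 25920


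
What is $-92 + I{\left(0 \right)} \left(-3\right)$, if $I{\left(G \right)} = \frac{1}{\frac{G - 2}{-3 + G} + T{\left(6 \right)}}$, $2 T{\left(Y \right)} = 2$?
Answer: $- \frac{469}{5} \approx -93.8$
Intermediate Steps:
$T{\left(Y \right)} = 1$ ($T{\left(Y \right)} = \frac{1}{2} \cdot 2 = 1$)
$I{\left(G \right)} = \frac{1}{1 + \frac{-2 + G}{-3 + G}}$ ($I{\left(G \right)} = \frac{1}{\frac{G - 2}{-3 + G} + 1} = \frac{1}{\frac{-2 + G}{-3 + G} + 1} = \frac{1}{1 + \frac{-2 + G}{-3 + G}}$)
$-92 + I{\left(0 \right)} \left(-3\right) = -92 + \frac{-3 + 0}{-5 + 2 \cdot 0} \left(-3\right) = -92 + \frac{1}{-5 + 0} \left(-3\right) \left(-3\right) = -92 + \frac{1}{-5} \left(-3\right) \left(-3\right) = -92 + \left(- \frac{1}{5}\right) \left(-3\right) \left(-3\right) = -92 + \frac{3}{5} \left(-3\right) = -92 - \frac{9}{5} = - \frac{469}{5}$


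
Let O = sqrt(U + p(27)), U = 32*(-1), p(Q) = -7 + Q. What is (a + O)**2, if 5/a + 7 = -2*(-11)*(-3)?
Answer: (5 - 146*I*sqrt(3))**2/5329 ≈ -11.995 - 0.47453*I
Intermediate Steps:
U = -32
a = -5/73 (a = 5/(-7 - 2*(-11)*(-3)) = 5/(-7 + 22*(-3)) = 5/(-7 - 66) = 5/(-73) = 5*(-1/73) = -5/73 ≈ -0.068493)
O = 2*I*sqrt(3) (O = sqrt(-32 + (-7 + 27)) = sqrt(-32 + 20) = sqrt(-12) = 2*I*sqrt(3) ≈ 3.4641*I)
(a + O)**2 = (-5/73 + 2*I*sqrt(3))**2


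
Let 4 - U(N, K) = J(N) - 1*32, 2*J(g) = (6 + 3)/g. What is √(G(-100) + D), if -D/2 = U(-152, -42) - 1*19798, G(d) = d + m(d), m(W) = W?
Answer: √227135082/76 ≈ 198.30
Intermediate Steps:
J(g) = 9/(2*g) (J(g) = ((6 + 3)/g)/2 = (9/g)/2 = 9/(2*g))
U(N, K) = 36 - 9/(2*N) (U(N, K) = 4 - (9/(2*N) - 1*32) = 4 - (9/(2*N) - 32) = 4 - (-32 + 9/(2*N)) = 4 + (32 - 9/(2*N)) = 36 - 9/(2*N))
G(d) = 2*d (G(d) = d + d = 2*d)
D = 6007639/152 (D = -2*((36 - 9/2/(-152)) - 1*19798) = -2*((36 - 9/2*(-1/152)) - 19798) = -2*((36 + 9/304) - 19798) = -2*(10953/304 - 19798) = -2*(-6007639/304) = 6007639/152 ≈ 39524.)
√(G(-100) + D) = √(2*(-100) + 6007639/152) = √(-200 + 6007639/152) = √(5977239/152) = √227135082/76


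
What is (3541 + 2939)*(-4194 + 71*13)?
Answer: -21196080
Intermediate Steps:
(3541 + 2939)*(-4194 + 71*13) = 6480*(-4194 + 923) = 6480*(-3271) = -21196080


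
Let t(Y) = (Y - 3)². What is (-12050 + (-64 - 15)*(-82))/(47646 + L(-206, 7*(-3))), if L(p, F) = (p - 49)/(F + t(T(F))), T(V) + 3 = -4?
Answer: -440188/3763779 ≈ -0.11695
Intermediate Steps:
T(V) = -7 (T(V) = -3 - 4 = -7)
t(Y) = (-3 + Y)²
L(p, F) = (-49 + p)/(100 + F) (L(p, F) = (p - 49)/(F + (-3 - 7)²) = (-49 + p)/(F + (-10)²) = (-49 + p)/(F + 100) = (-49 + p)/(100 + F))
(-12050 + (-64 - 15)*(-82))/(47646 + L(-206, 7*(-3))) = (-12050 + (-64 - 15)*(-82))/(47646 + (-49 - 206)/(100 + 7*(-3))) = (-12050 - 79*(-82))/(47646 - 255/(100 - 21)) = (-12050 + 6478)/(47646 - 255/79) = -5572/(47646 + (1/79)*(-255)) = -5572/(47646 - 255/79) = -5572/3763779/79 = -5572*79/3763779 = -440188/3763779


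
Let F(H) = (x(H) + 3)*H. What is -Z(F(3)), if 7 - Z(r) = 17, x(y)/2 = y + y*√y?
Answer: 10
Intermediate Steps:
x(y) = 2*y + 2*y^(3/2) (x(y) = 2*(y + y*√y) = 2*(y + y^(3/2)) = 2*y + 2*y^(3/2))
F(H) = H*(3 + 2*H + 2*H^(3/2)) (F(H) = ((2*H + 2*H^(3/2)) + 3)*H = (3 + 2*H + 2*H^(3/2))*H = H*(3 + 2*H + 2*H^(3/2)))
Z(r) = -10 (Z(r) = 7 - 1*17 = 7 - 17 = -10)
-Z(F(3)) = -1*(-10) = 10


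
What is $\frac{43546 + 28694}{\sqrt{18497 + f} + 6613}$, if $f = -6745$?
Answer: $\frac{159241040}{14573339} - \frac{48160 \sqrt{2938}}{14573339} \approx 10.748$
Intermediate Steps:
$\frac{43546 + 28694}{\sqrt{18497 + f} + 6613} = \frac{43546 + 28694}{\sqrt{18497 - 6745} + 6613} = \frac{72240}{\sqrt{11752} + 6613} = \frac{72240}{2 \sqrt{2938} + 6613} = \frac{72240}{6613 + 2 \sqrt{2938}}$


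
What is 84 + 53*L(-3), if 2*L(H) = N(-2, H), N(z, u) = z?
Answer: 31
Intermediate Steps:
L(H) = -1 (L(H) = (½)*(-2) = -1)
84 + 53*L(-3) = 84 + 53*(-1) = 84 - 53 = 31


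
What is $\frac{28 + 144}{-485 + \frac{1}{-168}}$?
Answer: $- \frac{28896}{81481} \approx -0.35463$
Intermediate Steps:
$\frac{28 + 144}{-485 + \frac{1}{-168}} = \frac{172}{-485 - \frac{1}{168}} = \frac{172}{- \frac{81481}{168}} = 172 \left(- \frac{168}{81481}\right) = - \frac{28896}{81481}$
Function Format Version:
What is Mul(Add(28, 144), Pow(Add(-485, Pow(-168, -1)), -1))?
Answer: Rational(-28896, 81481) ≈ -0.35463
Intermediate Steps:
Mul(Add(28, 144), Pow(Add(-485, Pow(-168, -1)), -1)) = Mul(172, Pow(Add(-485, Rational(-1, 168)), -1)) = Mul(172, Pow(Rational(-81481, 168), -1)) = Mul(172, Rational(-168, 81481)) = Rational(-28896, 81481)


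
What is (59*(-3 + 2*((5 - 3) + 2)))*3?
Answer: 885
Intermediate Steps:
(59*(-3 + 2*((5 - 3) + 2)))*3 = (59*(-3 + 2*(2 + 2)))*3 = (59*(-3 + 2*4))*3 = (59*(-3 + 8))*3 = (59*5)*3 = 295*3 = 885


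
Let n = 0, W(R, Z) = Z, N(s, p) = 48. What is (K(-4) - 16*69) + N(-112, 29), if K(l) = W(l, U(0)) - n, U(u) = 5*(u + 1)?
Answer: -1051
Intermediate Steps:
U(u) = 5 + 5*u (U(u) = 5*(1 + u) = 5 + 5*u)
K(l) = 5 (K(l) = (5 + 5*0) - 1*0 = (5 + 0) + 0 = 5 + 0 = 5)
(K(-4) - 16*69) + N(-112, 29) = (5 - 16*69) + 48 = (5 - 1104) + 48 = -1099 + 48 = -1051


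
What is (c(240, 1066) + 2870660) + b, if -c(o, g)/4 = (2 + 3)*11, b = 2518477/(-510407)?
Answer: 1465090150603/510407 ≈ 2.8704e+6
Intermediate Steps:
b = -2518477/510407 (b = 2518477*(-1/510407) = -2518477/510407 ≈ -4.9342)
c(o, g) = -220 (c(o, g) = -4*(2 + 3)*11 = -20*11 = -4*55 = -220)
(c(240, 1066) + 2870660) + b = (-220 + 2870660) - 2518477/510407 = 2870440 - 2518477/510407 = 1465090150603/510407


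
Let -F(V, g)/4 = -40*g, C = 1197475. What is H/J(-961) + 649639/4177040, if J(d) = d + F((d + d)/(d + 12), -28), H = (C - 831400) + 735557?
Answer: -4598026243481/22727274640 ≈ -202.31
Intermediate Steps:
H = 1101632 (H = (1197475 - 831400) + 735557 = 366075 + 735557 = 1101632)
F(V, g) = 160*g (F(V, g) = -(-160)*g = 160*g)
J(d) = -4480 + d (J(d) = d + 160*(-28) = d - 4480 = -4480 + d)
H/J(-961) + 649639/4177040 = 1101632/(-4480 - 961) + 649639/4177040 = 1101632/(-5441) + 649639*(1/4177040) = 1101632*(-1/5441) + 649639/4177040 = -1101632/5441 + 649639/4177040 = -4598026243481/22727274640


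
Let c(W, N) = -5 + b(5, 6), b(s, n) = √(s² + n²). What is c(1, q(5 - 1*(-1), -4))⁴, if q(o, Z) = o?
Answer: (5 - √61)⁴ ≈ 62.371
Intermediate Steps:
b(s, n) = √(n² + s²)
c(W, N) = -5 + √61 (c(W, N) = -5 + √(6² + 5²) = -5 + √(36 + 25) = -5 + √61)
c(1, q(5 - 1*(-1), -4))⁴ = (-5 + √61)⁴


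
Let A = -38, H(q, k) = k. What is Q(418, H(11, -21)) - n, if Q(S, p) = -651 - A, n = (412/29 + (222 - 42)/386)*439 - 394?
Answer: -37279057/5597 ≈ -6660.5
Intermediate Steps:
n = 33848096/5597 (n = (412*(1/29) + 180*(1/386))*439 - 394 = (412/29 + 90/193)*439 - 394 = (82126/5597)*439 - 394 = 36053314/5597 - 394 = 33848096/5597 ≈ 6047.5)
Q(S, p) = -613 (Q(S, p) = -651 - 1*(-38) = -651 + 38 = -613)
Q(418, H(11, -21)) - n = -613 - 1*33848096/5597 = -613 - 33848096/5597 = -37279057/5597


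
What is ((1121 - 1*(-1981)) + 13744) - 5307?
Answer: 11539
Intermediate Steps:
((1121 - 1*(-1981)) + 13744) - 5307 = ((1121 + 1981) + 13744) - 5307 = (3102 + 13744) - 5307 = 16846 - 5307 = 11539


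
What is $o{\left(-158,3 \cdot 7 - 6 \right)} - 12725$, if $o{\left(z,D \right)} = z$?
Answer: $-12883$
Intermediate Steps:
$o{\left(-158,3 \cdot 7 - 6 \right)} - 12725 = -158 - 12725 = -12883$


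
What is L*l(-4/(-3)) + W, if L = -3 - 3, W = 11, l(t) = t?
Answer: 3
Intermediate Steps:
L = -6
L*l(-4/(-3)) + W = -(-24)/(-3) + 11 = -(-24)*(-1)/3 + 11 = -6*4/3 + 11 = -8 + 11 = 3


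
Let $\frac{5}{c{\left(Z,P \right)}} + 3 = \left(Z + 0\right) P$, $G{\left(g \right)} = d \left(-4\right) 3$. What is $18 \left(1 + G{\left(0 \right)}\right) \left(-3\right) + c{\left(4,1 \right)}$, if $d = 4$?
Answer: $2543$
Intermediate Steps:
$G{\left(g \right)} = -48$ ($G{\left(g \right)} = 4 \left(-4\right) 3 = \left(-16\right) 3 = -48$)
$c{\left(Z,P \right)} = \frac{5}{-3 + P Z}$ ($c{\left(Z,P \right)} = \frac{5}{-3 + \left(Z + 0\right) P} = \frac{5}{-3 + Z P} = \frac{5}{-3 + P Z}$)
$18 \left(1 + G{\left(0 \right)}\right) \left(-3\right) + c{\left(4,1 \right)} = 18 \left(1 - 48\right) \left(-3\right) + \frac{5}{-3 + 1 \cdot 4} = 18 \left(\left(-47\right) \left(-3\right)\right) + \frac{5}{-3 + 4} = 18 \cdot 141 + \frac{5}{1} = 2538 + 5 \cdot 1 = 2538 + 5 = 2543$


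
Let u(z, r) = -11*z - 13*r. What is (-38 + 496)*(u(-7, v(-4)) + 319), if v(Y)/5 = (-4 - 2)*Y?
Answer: -533112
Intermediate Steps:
v(Y) = -30*Y (v(Y) = 5*((-4 - 2)*Y) = 5*(-6*Y) = -30*Y)
u(z, r) = -13*r - 11*z
(-38 + 496)*(u(-7, v(-4)) + 319) = (-38 + 496)*((-(-390)*(-4) - 11*(-7)) + 319) = 458*((-13*120 + 77) + 319) = 458*((-1560 + 77) + 319) = 458*(-1483 + 319) = 458*(-1164) = -533112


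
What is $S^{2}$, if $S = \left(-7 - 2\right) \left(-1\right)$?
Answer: $81$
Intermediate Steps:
$S = 9$ ($S = \left(-9\right) \left(-1\right) = 9$)
$S^{2} = 9^{2} = 81$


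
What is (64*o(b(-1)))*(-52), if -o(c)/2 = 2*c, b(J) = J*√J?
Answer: -13312*I ≈ -13312.0*I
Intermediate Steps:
b(J) = J^(3/2)
o(c) = -4*c
(64*o(b(-1)))*(-52) = (64*(-(-4)*I))*(-52) = (64*(4*I))*(-52) = (256*I)*(-52) = -13312*I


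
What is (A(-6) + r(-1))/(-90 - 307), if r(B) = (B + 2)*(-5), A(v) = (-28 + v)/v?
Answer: -2/1191 ≈ -0.0016793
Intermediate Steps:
A(v) = (-28 + v)/v
r(B) = -10 - 5*B (r(B) = (2 + B)*(-5) = -10 - 5*B)
(A(-6) + r(-1))/(-90 - 307) = ((-28 - 6)/(-6) + (-10 - 5*(-1)))/(-90 - 307) = (-⅙*(-34) + (-10 + 5))/(-397) = (17/3 - 5)*(-1/397) = (⅔)*(-1/397) = -2/1191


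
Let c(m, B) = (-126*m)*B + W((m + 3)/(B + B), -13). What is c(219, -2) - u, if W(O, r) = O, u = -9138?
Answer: 128541/2 ≈ 64271.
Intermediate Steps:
c(m, B) = (3 + m)/(2*B) - 126*B*m (c(m, B) = (-126*m)*B + (m + 3)/(B + B) = -126*B*m + (3 + m)/((2*B)) = -126*B*m + (3 + m)*(1/(2*B)) = -126*B*m + (3 + m)/(2*B) = (3 + m)/(2*B) - 126*B*m)
c(219, -2) - u = (½)*(3 + 219 - 252*219*(-2)²)/(-2) - 1*(-9138) = (½)*(-½)*(3 + 219 - 252*219*4) + 9138 = (½)*(-½)*(3 + 219 - 220752) + 9138 = (½)*(-½)*(-220530) + 9138 = 110265/2 + 9138 = 128541/2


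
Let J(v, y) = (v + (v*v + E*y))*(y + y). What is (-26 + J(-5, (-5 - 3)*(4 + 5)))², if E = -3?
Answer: 1156680100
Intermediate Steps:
J(v, y) = 2*y*(v + v² - 3*y) (J(v, y) = (v + (v*v - 3*y))*(y + y) = (v + (v² - 3*y))*(2*y) = (v + v² - 3*y)*(2*y) = 2*y*(v + v² - 3*y))
(-26 + J(-5, (-5 - 3)*(4 + 5)))² = (-26 + 2*((-5 - 3)*(4 + 5))*(-5 + (-5)² - 3*(-5 - 3)*(4 + 5)))² = (-26 + 2*(-8*9)*(-5 + 25 - (-24)*9))² = (-26 + 2*(-72)*(-5 + 25 - 3*(-72)))² = (-26 + 2*(-72)*(-5 + 25 + 216))² = (-26 + 2*(-72)*236)² = (-26 - 33984)² = (-34010)² = 1156680100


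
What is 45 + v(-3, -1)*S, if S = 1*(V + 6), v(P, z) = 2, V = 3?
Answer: 63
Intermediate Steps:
S = 9 (S = 1*(3 + 6) = 1*9 = 9)
45 + v(-3, -1)*S = 45 + 2*9 = 45 + 18 = 63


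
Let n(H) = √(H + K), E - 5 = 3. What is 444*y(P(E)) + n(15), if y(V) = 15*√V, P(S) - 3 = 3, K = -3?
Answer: 2*√3 + 6660*√6 ≈ 16317.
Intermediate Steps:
E = 8 (E = 5 + 3 = 8)
n(H) = √(-3 + H) (n(H) = √(H - 3) = √(-3 + H))
P(S) = 6 (P(S) = 3 + 3 = 6)
444*y(P(E)) + n(15) = 444*(15*√6) + √(-3 + 15) = 6660*√6 + √12 = 6660*√6 + 2*√3 = 2*√3 + 6660*√6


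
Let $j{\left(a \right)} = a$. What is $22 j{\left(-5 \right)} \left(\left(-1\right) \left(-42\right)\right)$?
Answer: $-4620$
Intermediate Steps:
$22 j{\left(-5 \right)} \left(\left(-1\right) \left(-42\right)\right) = 22 \left(-5\right) \left(\left(-1\right) \left(-42\right)\right) = \left(-110\right) 42 = -4620$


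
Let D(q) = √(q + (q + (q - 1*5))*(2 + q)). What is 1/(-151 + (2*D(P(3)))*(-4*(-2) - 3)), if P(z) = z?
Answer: -151/22001 - 20*√2/22001 ≈ -0.0081489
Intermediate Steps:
D(q) = √(q + (-5 + 2*q)*(2 + q)) (D(q) = √(q + (q + (q - 5))*(2 + q)) = √(q + (q + (-5 + q))*(2 + q)) = √(q + (-5 + 2*q)*(2 + q)))
1/(-151 + (2*D(P(3)))*(-4*(-2) - 3)) = 1/(-151 + (2*√(-10 + 2*3²))*(-4*(-2) - 3)) = 1/(-151 + (2*√(-10 + 2*9))*(8 - 3)) = 1/(-151 + (2*√(-10 + 18))*5) = 1/(-151 + (2*√8)*5) = 1/(-151 + (2*(2*√2))*5) = 1/(-151 + (4*√2)*5) = 1/(-151 + 20*√2)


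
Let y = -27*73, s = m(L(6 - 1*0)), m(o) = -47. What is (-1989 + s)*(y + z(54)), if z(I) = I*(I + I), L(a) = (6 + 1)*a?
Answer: -7860996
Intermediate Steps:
L(a) = 7*a
s = -47
y = -1971
z(I) = 2*I² (z(I) = I*(2*I) = 2*I²)
(-1989 + s)*(y + z(54)) = (-1989 - 47)*(-1971 + 2*54²) = -2036*(-1971 + 2*2916) = -2036*(-1971 + 5832) = -2036*3861 = -7860996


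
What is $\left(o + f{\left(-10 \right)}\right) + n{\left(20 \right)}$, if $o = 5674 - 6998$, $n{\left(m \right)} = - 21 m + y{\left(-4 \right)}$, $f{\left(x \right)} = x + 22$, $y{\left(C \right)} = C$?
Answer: $-1736$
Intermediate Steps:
$f{\left(x \right)} = 22 + x$
$n{\left(m \right)} = -4 - 21 m$ ($n{\left(m \right)} = - 21 m - 4 = -4 - 21 m$)
$o = -1324$ ($o = 5674 - 6998 = -1324$)
$\left(o + f{\left(-10 \right)}\right) + n{\left(20 \right)} = \left(-1324 + \left(22 - 10\right)\right) - 424 = \left(-1324 + 12\right) - 424 = -1312 - 424 = -1736$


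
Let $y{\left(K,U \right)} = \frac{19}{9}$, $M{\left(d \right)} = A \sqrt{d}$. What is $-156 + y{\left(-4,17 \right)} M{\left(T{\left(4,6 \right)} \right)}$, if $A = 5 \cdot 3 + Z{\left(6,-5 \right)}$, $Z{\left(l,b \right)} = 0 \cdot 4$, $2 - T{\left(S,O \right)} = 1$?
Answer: $- \frac{373}{3} \approx -124.33$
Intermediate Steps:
$T{\left(S,O \right)} = 1$ ($T{\left(S,O \right)} = 2 - 1 = 1$)
$Z{\left(l,b \right)} = 0$
$A = 15$ ($A = 5 \cdot 3 + 0 = 15 + 0 = 15$)
$M{\left(d \right)} = 15 \sqrt{d}$
$y{\left(K,U \right)} = \frac{19}{9}$ ($y{\left(K,U \right)} = 19 \cdot \frac{1}{9} = \frac{19}{9}$)
$-156 + y{\left(-4,17 \right)} M{\left(T{\left(4,6 \right)} \right)} = -156 + \frac{19 \cdot 15 \sqrt{1}}{9} = -156 + \frac{19 \cdot 15 \cdot 1}{9} = -156 + \frac{19}{9} \cdot 15 = -156 + \frac{95}{3} = - \frac{373}{3}$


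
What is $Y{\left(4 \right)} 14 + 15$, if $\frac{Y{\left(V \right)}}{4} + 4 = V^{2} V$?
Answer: $3375$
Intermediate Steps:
$Y{\left(V \right)} = -16 + 4 V^{3}$ ($Y{\left(V \right)} = -16 + 4 V^{2} V = -16 + 4 V^{3}$)
$Y{\left(4 \right)} 14 + 15 = \left(-16 + 4 \cdot 4^{3}\right) 14 + 15 = \left(-16 + 4 \cdot 64\right) 14 + 15 = \left(-16 + 256\right) 14 + 15 = 240 \cdot 14 + 15 = 3360 + 15 = 3375$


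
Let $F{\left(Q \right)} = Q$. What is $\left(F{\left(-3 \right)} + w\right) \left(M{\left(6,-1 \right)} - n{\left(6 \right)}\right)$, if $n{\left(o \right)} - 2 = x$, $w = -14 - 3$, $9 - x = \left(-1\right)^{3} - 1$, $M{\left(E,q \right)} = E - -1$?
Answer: $120$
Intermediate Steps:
$M{\left(E,q \right)} = 1 + E$ ($M{\left(E,q \right)} = E + 1 = 1 + E$)
$x = 11$ ($x = 9 - \left(\left(-1\right)^{3} - 1\right) = 9 - \left(-1 - 1\right) = 9 - -2 = 9 + 2 = 11$)
$w = -17$ ($w = -14 - 3 = -17$)
$n{\left(o \right)} = 13$ ($n{\left(o \right)} = 2 + 11 = 13$)
$\left(F{\left(-3 \right)} + w\right) \left(M{\left(6,-1 \right)} - n{\left(6 \right)}\right) = \left(-3 - 17\right) \left(\left(1 + 6\right) - 13\right) = - 20 \left(7 - 13\right) = \left(-20\right) \left(-6\right) = 120$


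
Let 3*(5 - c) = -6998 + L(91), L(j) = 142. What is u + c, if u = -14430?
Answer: -36419/3 ≈ -12140.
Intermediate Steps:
c = 6871/3 (c = 5 - (-6998 + 142)/3 = 5 - 1/3*(-6856) = 5 + 6856/3 = 6871/3 ≈ 2290.3)
u + c = -14430 + 6871/3 = -36419/3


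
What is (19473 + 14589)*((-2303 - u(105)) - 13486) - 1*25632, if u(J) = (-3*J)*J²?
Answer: 117755237700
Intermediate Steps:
u(J) = -3*J³
(19473 + 14589)*((-2303 - u(105)) - 13486) - 1*25632 = (19473 + 14589)*((-2303 - (-3)*105³) - 13486) - 1*25632 = 34062*((-2303 - (-3)*1157625) - 13486) - 25632 = 34062*((-2303 - 1*(-3472875)) - 13486) - 25632 = 34062*((-2303 + 3472875) - 13486) - 25632 = 34062*(3470572 - 13486) - 25632 = 34062*3457086 - 25632 = 117755263332 - 25632 = 117755237700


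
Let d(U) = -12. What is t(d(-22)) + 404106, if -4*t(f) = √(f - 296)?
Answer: 404106 - I*√77/2 ≈ 4.0411e+5 - 4.3875*I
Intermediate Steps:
t(f) = -√(-296 + f)/4 (t(f) = -√(f - 296)/4 = -√(-296 + f)/4)
t(d(-22)) + 404106 = -√(-296 - 12)/4 + 404106 = -I*√77/2 + 404106 = 404106 - I*√77/2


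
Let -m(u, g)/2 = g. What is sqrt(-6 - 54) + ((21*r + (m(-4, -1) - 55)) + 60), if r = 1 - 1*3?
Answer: -35 + 2*I*sqrt(15) ≈ -35.0 + 7.746*I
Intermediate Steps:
r = -2 (r = 1 - 3 = -2)
m(u, g) = -2*g
sqrt(-6 - 54) + ((21*r + (m(-4, -1) - 55)) + 60) = sqrt(-6 - 54) + ((21*(-2) + (-2*(-1) - 55)) + 60) = sqrt(-60) + ((-42 + (2 - 55)) + 60) = 2*I*sqrt(15) + ((-42 - 53) + 60) = 2*I*sqrt(15) + (-95 + 60) = 2*I*sqrt(15) - 35 = -35 + 2*I*sqrt(15)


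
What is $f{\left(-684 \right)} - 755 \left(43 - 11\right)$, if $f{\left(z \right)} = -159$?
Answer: $-24319$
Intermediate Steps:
$f{\left(-684 \right)} - 755 \left(43 - 11\right) = -159 - 755 \left(43 - 11\right) = -159 - 24160 = -24319$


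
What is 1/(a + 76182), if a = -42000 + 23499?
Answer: 1/57681 ≈ 1.7337e-5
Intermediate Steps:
a = -18501
1/(a + 76182) = 1/(-18501 + 76182) = 1/57681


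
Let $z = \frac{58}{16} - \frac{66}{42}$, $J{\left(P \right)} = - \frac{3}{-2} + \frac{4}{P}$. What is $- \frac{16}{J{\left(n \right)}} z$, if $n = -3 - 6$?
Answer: $- \frac{4140}{133} \approx -31.128$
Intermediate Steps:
$n = -9$ ($n = -3 - 6 = -9$)
$J{\left(P \right)} = \frac{3}{2} + \frac{4}{P}$ ($J{\left(P \right)} = \left(-3\right) \left(- \frac{1}{2}\right) + \frac{4}{P} = \frac{3}{2} + \frac{4}{P}$)
$z = \frac{115}{56}$ ($z = 58 \cdot \frac{1}{16} - \frac{11}{7} = \frac{29}{8} - \frac{11}{7} = \frac{115}{56} \approx 2.0536$)
$- \frac{16}{J{\left(n \right)}} z = - \frac{16}{\frac{3}{2} + \frac{4}{-9}} \cdot \frac{115}{56} = - \frac{16}{\frac{3}{2} + 4 \left(- \frac{1}{9}\right)} \frac{115}{56} = - \frac{16}{\frac{3}{2} - \frac{4}{9}} \cdot \frac{115}{56} = - \frac{16}{\frac{19}{18}} \cdot \frac{115}{56} = \left(-16\right) \frac{18}{19} \cdot \frac{115}{56} = \left(- \frac{288}{19}\right) \frac{115}{56} = - \frac{4140}{133}$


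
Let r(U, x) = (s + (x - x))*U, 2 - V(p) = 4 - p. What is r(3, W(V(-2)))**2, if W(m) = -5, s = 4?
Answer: 144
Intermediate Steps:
V(p) = -2 + p (V(p) = 2 - (4 - p) = 2 + (-4 + p) = -2 + p)
r(U, x) = 4*U (r(U, x) = (4 + (x - x))*U = (4 + 0)*U = 4*U)
r(3, W(V(-2)))**2 = (4*3)**2 = 12**2 = 144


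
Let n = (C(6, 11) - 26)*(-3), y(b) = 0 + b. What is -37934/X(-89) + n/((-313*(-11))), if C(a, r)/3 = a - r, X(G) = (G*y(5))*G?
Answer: -125735347/136360015 ≈ -0.92208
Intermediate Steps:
y(b) = b
X(G) = 5*G² (X(G) = (G*5)*G = (5*G)*G = 5*G²)
C(a, r) = -3*r + 3*a (C(a, r) = 3*(a - r) = -3*r + 3*a)
n = 123 (n = ((-3*11 + 3*6) - 26)*(-3) = ((-33 + 18) - 26)*(-3) = (-15 - 26)*(-3) = -41*(-3) = 123)
-37934/X(-89) + n/((-313*(-11))) = -37934/(5*(-89)²) + 123/((-313*(-11))) = -37934/(5*7921) + 123/3443 = -37934/39605 + 123*(1/3443) = -37934*1/39605 + 123/3443 = -37934/39605 + 123/3443 = -125735347/136360015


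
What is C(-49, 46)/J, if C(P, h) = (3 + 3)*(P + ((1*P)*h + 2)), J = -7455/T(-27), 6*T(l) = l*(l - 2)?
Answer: 600561/2485 ≈ 241.67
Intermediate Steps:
T(l) = l*(-2 + l)/6 (T(l) = (l*(l - 2))/6 = (l*(-2 + l))/6 = l*(-2 + l)/6)
J = -4970/87 (J = -7455*(-2/(9*(-2 - 27))) = -7455/((⅙)*(-27)*(-29)) = -7455/261/2 = -7455*2/261 = -4970/87 ≈ -57.126)
C(P, h) = 12 + 6*P + 6*P*h (C(P, h) = 6*(P + (P*h + 2)) = 6*(P + (2 + P*h)) = 6*(2 + P + P*h) = 12 + 6*P + 6*P*h)
C(-49, 46)/J = (12 + 6*(-49) + 6*(-49)*46)/(-4970/87) = (12 - 294 - 13524)*(-87/4970) = -13806*(-87/4970) = 600561/2485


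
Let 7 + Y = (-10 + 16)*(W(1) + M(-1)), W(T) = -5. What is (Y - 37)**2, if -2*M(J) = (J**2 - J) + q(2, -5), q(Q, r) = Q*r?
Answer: 2500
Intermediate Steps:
M(J) = 5 + J/2 - J**2/2 (M(J) = -((J**2 - J) + 2*(-5))/2 = -((J**2 - J) - 10)/2 = -(-10 + J**2 - J)/2 = 5 + J/2 - J**2/2)
Y = -13 (Y = -7 + (-10 + 16)*(-5 + (5 + (1/2)*(-1) - 1/2*(-1)**2)) = -7 + 6*(-5 + (5 - 1/2 - 1/2*1)) = -7 + 6*(-5 + (5 - 1/2 - 1/2)) = -7 + 6*(-5 + 4) = -7 + 6*(-1) = -7 - 6 = -13)
(Y - 37)**2 = (-13 - 37)**2 = (-50)**2 = 2500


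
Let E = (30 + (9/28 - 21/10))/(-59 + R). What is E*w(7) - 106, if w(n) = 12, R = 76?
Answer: -51217/595 ≈ -86.079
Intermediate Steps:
E = 3951/2380 (E = (30 + (9/28 - 21/10))/(-59 + 76) = (30 + (9*(1/28) - 21*⅒))/17 = (30 + (9/28 - 21/10))*(1/17) = (30 - 249/140)*(1/17) = (3951/140)*(1/17) = 3951/2380 ≈ 1.6601)
E*w(7) - 106 = (3951/2380)*12 - 106 = 11853/595 - 106 = -51217/595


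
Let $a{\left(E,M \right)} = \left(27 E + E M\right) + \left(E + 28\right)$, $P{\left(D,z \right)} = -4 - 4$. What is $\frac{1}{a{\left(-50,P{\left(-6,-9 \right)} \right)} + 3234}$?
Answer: $\frac{1}{2262} \approx 0.00044209$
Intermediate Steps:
$P{\left(D,z \right)} = -8$
$a{\left(E,M \right)} = 28 + 28 E + E M$ ($a{\left(E,M \right)} = \left(27 E + E M\right) + \left(28 + E\right) = 28 + 28 E + E M$)
$\frac{1}{a{\left(-50,P{\left(-6,-9 \right)} \right)} + 3234} = \frac{1}{\left(28 + 28 \left(-50\right) - -400\right) + 3234} = \frac{1}{\left(28 - 1400 + 400\right) + 3234} = \frac{1}{-972 + 3234} = \frac{1}{2262}$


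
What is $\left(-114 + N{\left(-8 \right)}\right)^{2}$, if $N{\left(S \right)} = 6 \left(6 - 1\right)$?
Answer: $7056$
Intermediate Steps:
$N{\left(S \right)} = 30$ ($N{\left(S \right)} = 6 \cdot 5 = 30$)
$\left(-114 + N{\left(-8 \right)}\right)^{2} = \left(-114 + 30\right)^{2} = \left(-84\right)^{2} = 7056$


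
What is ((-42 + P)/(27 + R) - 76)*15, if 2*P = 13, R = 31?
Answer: -133305/116 ≈ -1149.2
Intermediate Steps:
P = 13/2 (P = (½)*13 = 13/2 ≈ 6.5000)
((-42 + P)/(27 + R) - 76)*15 = ((-42 + 13/2)/(27 + 31) - 76)*15 = (-71/2/58 - 76)*15 = (-71/2*1/58 - 76)*15 = (-71/116 - 76)*15 = -8887/116*15 = -133305/116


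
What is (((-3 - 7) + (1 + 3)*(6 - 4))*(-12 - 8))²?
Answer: 1600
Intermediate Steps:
(((-3 - 7) + (1 + 3)*(6 - 4))*(-12 - 8))² = ((-10 + 4*2)*(-20))² = ((-10 + 8)*(-20))² = (-2*(-20))² = 40² = 1600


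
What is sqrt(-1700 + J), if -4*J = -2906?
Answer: I*sqrt(3894)/2 ≈ 31.201*I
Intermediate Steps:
J = 1453/2 (J = -1/4*(-2906) = 1453/2 ≈ 726.50)
sqrt(-1700 + J) = sqrt(-1700 + 1453/2) = sqrt(-1947/2) = I*sqrt(3894)/2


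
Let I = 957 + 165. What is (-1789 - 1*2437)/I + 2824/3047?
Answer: -441277/155397 ≈ -2.8397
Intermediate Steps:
I = 1122
(-1789 - 1*2437)/I + 2824/3047 = (-1789 - 1*2437)/1122 + 2824/3047 = (-1789 - 2437)*(1/1122) + 2824*(1/3047) = -4226*1/1122 + 2824/3047 = -2113/561 + 2824/3047 = -441277/155397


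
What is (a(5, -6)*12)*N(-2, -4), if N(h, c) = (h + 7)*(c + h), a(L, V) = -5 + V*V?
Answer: -11160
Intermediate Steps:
a(L, V) = -5 + V²
N(h, c) = (7 + h)*(c + h)
(a(5, -6)*12)*N(-2, -4) = ((-5 + (-6)²)*12)*((-2)² + 7*(-4) + 7*(-2) - 4*(-2)) = ((-5 + 36)*12)*(4 - 28 - 14 + 8) = (31*12)*(-30) = 372*(-30) = -11160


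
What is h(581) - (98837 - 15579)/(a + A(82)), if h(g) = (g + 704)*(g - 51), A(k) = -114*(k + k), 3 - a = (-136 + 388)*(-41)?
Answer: 5694342308/8361 ≈ 6.8106e+5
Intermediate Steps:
a = 10335 (a = 3 - (-136 + 388)*(-41) = 3 - 252*(-41) = 3 - 1*(-10332) = 3 + 10332 = 10335)
A(k) = -228*k
h(g) = (-51 + g)*(704 + g) (h(g) = (704 + g)*(-51 + g) = (-51 + g)*(704 + g))
h(581) - (98837 - 15579)/(a + A(82)) = (-35904 + 581² + 653*581) - (98837 - 15579)/(10335 - 228*82) = (-35904 + 337561 + 379393) - 83258/(10335 - 18696) = 681050 - 83258/(-8361) = 681050 - 83258*(-1)/8361 = 681050 - 1*(-83258/8361) = 681050 + 83258/8361 = 5694342308/8361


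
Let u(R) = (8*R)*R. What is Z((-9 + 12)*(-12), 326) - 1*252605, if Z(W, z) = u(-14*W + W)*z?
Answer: 570961987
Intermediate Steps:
u(R) = 8*R**2
Z(W, z) = 1352*z*W**2 (Z(W, z) = (8*(-14*W + W)**2)*z = (8*(-13*W)**2)*z = (8*(169*W**2))*z = (1352*W**2)*z = 1352*z*W**2)
Z((-9 + 12)*(-12), 326) - 1*252605 = 1352*326*((-9 + 12)*(-12))**2 - 1*252605 = 1352*326*(3*(-12))**2 - 252605 = 1352*326*(-36)**2 - 252605 = 1352*326*1296 - 252605 = 571214592 - 252605 = 570961987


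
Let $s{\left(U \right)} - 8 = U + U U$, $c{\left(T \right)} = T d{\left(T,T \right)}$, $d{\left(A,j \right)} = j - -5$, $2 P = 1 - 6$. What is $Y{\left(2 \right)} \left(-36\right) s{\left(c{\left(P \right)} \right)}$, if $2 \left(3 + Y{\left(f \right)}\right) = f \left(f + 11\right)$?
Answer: $- \frac{29385}{2} \approx -14693.0$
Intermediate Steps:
$P = - \frac{5}{2}$ ($P = \frac{1 - 6}{2} = \frac{1}{2} \left(-5\right) = - \frac{5}{2} \approx -2.5$)
$d{\left(A,j \right)} = 5 + j$ ($d{\left(A,j \right)} = j + 5 = 5 + j$)
$Y{\left(f \right)} = -3 + \frac{f \left(11 + f\right)}{2}$ ($Y{\left(f \right)} = -3 + \frac{f \left(f + 11\right)}{2} = -3 + \frac{f \left(11 + f\right)}{2}$)
$c{\left(T \right)} = T \left(5 + T\right)$
$s{\left(U \right)} = 8 + U + U^{2}$ ($s{\left(U \right)} = 8 + \left(U + U U\right) = 8 + \left(U + U^{2}\right) = 8 + U + U^{2}$)
$Y{\left(2 \right)} \left(-36\right) s{\left(c{\left(P \right)} \right)} = \left(-3 + \frac{2^{2}}{2} + \frac{11}{2} \cdot 2\right) \left(-36\right) \left(8 - \frac{5 \left(5 - \frac{5}{2}\right)}{2} + \left(- \frac{5 \left(5 - \frac{5}{2}\right)}{2}\right)^{2}\right) = \left(-3 + \frac{1}{2} \cdot 4 + 11\right) \left(-36\right) \left(8 - \frac{25}{4} + \left(\left(- \frac{5}{2}\right) \frac{5}{2}\right)^{2}\right) = \left(-3 + 2 + 11\right) \left(-36\right) \left(8 - \frac{25}{4} + \left(- \frac{25}{4}\right)^{2}\right) = 10 \left(-36\right) \left(8 - \frac{25}{4} + \frac{625}{16}\right) = \left(-360\right) \frac{653}{16} = - \frac{29385}{2}$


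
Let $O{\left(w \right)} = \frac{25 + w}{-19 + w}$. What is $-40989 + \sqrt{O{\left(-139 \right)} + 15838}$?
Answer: $-40989 + \frac{\sqrt{98849461}}{79} \approx -40863.0$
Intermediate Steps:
$O{\left(w \right)} = \frac{25 + w}{-19 + w}$
$-40989 + \sqrt{O{\left(-139 \right)} + 15838} = -40989 + \sqrt{\frac{25 - 139}{-19 - 139} + 15838} = -40989 + \sqrt{\frac{1}{-158} \left(-114\right) + 15838} = -40989 + \sqrt{\left(- \frac{1}{158}\right) \left(-114\right) + 15838} = -40989 + \sqrt{\frac{57}{79} + 15838} = -40989 + \sqrt{\frac{1251259}{79}} = -40989 + \frac{\sqrt{98849461}}{79}$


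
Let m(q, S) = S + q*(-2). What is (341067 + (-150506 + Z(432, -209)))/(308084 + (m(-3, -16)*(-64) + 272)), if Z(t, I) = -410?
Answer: 190151/308996 ≈ 0.61538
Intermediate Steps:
m(q, S) = S - 2*q
(341067 + (-150506 + Z(432, -209)))/(308084 + (m(-3, -16)*(-64) + 272)) = (341067 + (-150506 - 410))/(308084 + ((-16 - 2*(-3))*(-64) + 272)) = (341067 - 150916)/(308084 + ((-16 + 6)*(-64) + 272)) = 190151/(308084 + (-10*(-64) + 272)) = 190151/(308084 + (640 + 272)) = 190151/(308084 + 912) = 190151/308996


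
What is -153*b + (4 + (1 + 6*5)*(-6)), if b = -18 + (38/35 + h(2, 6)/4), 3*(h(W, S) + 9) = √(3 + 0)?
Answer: 385019/140 - 51*√3/4 ≈ 2728.1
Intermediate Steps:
h(W, S) = -9 + √3/3 (h(W, S) = -9 + √(3 + 0)/3 = -9 + √3/3)
b = -2683/140 + √3/12 (b = -18 + (38/35 + (-9 + √3/3)/4) = -18 + (38*(1/35) + (-9 + √3/3)*(¼)) = -18 + (38/35 + (-9/4 + √3/12)) = -18 + (-163/140 + √3/12) = -2683/140 + √3/12 ≈ -19.020)
-153*b + (4 + (1 + 6*5)*(-6)) = -153*(-2683/140 + √3/12) + (4 + (1 + 6*5)*(-6)) = (410499/140 - 51*√3/4) + (4 + (1 + 30)*(-6)) = (410499/140 - 51*√3/4) + (4 + 31*(-6)) = (410499/140 - 51*√3/4) + (4 - 186) = (410499/140 - 51*√3/4) - 182 = 385019/140 - 51*√3/4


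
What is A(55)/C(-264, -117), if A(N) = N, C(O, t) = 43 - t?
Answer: 11/32 ≈ 0.34375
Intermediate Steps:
A(55)/C(-264, -117) = 55/(43 - 1*(-117)) = 55/(43 + 117) = 55/160 = 55*(1/160) = 11/32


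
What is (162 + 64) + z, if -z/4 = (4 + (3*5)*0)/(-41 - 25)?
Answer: 7466/33 ≈ 226.24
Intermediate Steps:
z = 8/33 (z = -4*(4 + (3*5)*0)/(-41 - 25) = -4*(4 + 15*0)/(-66) = -4*(4 + 0)*(-1)/66 = -16*(-1)/66 = -4*(-2/33) = 8/33 ≈ 0.24242)
(162 + 64) + z = (162 + 64) + 8/33 = 226 + 8/33 = 7466/33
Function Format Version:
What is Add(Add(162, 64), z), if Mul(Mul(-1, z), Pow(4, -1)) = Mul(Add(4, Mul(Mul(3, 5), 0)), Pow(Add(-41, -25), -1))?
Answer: Rational(7466, 33) ≈ 226.24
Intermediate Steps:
z = Rational(8, 33) (z = Mul(-4, Mul(Add(4, Mul(Mul(3, 5), 0)), Pow(Add(-41, -25), -1))) = Mul(-4, Mul(Add(4, Mul(15, 0)), Pow(-66, -1))) = Mul(-4, Mul(Add(4, 0), Rational(-1, 66))) = Mul(-4, Mul(4, Rational(-1, 66))) = Mul(-4, Rational(-2, 33)) = Rational(8, 33) ≈ 0.24242)
Add(Add(162, 64), z) = Add(Add(162, 64), Rational(8, 33)) = Add(226, Rational(8, 33)) = Rational(7466, 33)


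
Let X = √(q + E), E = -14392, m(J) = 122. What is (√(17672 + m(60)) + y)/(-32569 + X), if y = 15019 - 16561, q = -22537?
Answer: (1542 - √17794)/(32569 - I*√36929) ≈ 0.043248 + 0.00025518*I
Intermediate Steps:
X = I*√36929 (X = √(-22537 - 14392) = √(-36929) = I*√36929 ≈ 192.17*I)
y = -1542
(√(17672 + m(60)) + y)/(-32569 + X) = (√(17672 + 122) - 1542)/(-32569 + I*√36929) = (√17794 - 1542)/(-32569 + I*√36929) = (-1542 + √17794)/(-32569 + I*√36929)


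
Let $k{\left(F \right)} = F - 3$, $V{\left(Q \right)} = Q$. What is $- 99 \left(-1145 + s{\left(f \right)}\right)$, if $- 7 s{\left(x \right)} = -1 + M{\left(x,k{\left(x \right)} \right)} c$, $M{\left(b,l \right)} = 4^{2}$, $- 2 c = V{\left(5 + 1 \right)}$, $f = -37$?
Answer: $112662$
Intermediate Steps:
$k{\left(F \right)} = -3 + F$ ($k{\left(F \right)} = F - 3 = -3 + F$)
$c = -3$ ($c = - \frac{5 + 1}{2} = \left(- \frac{1}{2}\right) 6 = -3$)
$M{\left(b,l \right)} = 16$
$s{\left(x \right)} = 7$ ($s{\left(x \right)} = - \frac{-1 + 16 \left(-3\right)}{7} = - \frac{-1 - 48}{7} = \left(- \frac{1}{7}\right) \left(-49\right) = 7$)
$- 99 \left(-1145 + s{\left(f \right)}\right) = - 99 \left(-1145 + 7\right) = \left(-99\right) \left(-1138\right) = 112662$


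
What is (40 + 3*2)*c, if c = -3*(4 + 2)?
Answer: -828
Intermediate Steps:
c = -18 (c = -3*6 = -18)
(40 + 3*2)*c = (40 + 3*2)*(-18) = (40 + 6)*(-18) = 46*(-18) = -828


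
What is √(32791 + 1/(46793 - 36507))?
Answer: √3469346702922/10286 ≈ 181.08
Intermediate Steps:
√(32791 + 1/(46793 - 36507)) = √(32791 + 1/10286) = √(337288227/10286) = √3469346702922/10286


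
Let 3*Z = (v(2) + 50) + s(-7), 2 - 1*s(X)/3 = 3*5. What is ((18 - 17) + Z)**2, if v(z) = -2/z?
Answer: 169/9 ≈ 18.778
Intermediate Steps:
s(X) = -39 (s(X) = 6 - 9*5 = 6 - 3*15 = 6 - 45 = -39)
Z = 10/3 (Z = ((-2/2 + 50) - 39)/3 = ((-2*1/2 + 50) - 39)/3 = ((-1 + 50) - 39)/3 = (49 - 39)/3 = (1/3)*10 = 10/3 ≈ 3.3333)
((18 - 17) + Z)**2 = ((18 - 17) + 10/3)**2 = (1 + 10/3)**2 = (13/3)**2 = 169/9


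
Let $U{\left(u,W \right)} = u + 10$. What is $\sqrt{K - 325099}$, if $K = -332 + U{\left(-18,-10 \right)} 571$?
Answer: $i \sqrt{329999} \approx 574.46 i$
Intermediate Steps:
$U{\left(u,W \right)} = 10 + u$
$K = -4900$ ($K = -332 + \left(10 - 18\right) 571 = -332 - 4568 = -4900$)
$\sqrt{K - 325099} = \sqrt{-4900 - 325099} = \sqrt{-329999} = i \sqrt{329999}$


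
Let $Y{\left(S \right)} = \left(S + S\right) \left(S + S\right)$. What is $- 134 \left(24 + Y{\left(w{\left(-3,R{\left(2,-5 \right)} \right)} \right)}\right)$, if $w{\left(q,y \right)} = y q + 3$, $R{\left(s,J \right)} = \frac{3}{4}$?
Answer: $- \frac{7035}{2} \approx -3517.5$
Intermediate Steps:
$R{\left(s,J \right)} = \frac{3}{4}$ ($R{\left(s,J \right)} = 3 \cdot \frac{1}{4} = \frac{3}{4}$)
$w{\left(q,y \right)} = 3 + q y$ ($w{\left(q,y \right)} = q y + 3 = 3 + q y$)
$Y{\left(S \right)} = 4 S^{2}$ ($Y{\left(S \right)} = 2 S 2 S = 4 S^{2}$)
$- 134 \left(24 + Y{\left(w{\left(-3,R{\left(2,-5 \right)} \right)} \right)}\right) = - 134 \left(24 + 4 \left(3 - \frac{9}{4}\right)^{2}\right) = - 134 \left(24 + 4 \left(\frac{3}{4}\right)^{2}\right) = - 134 \left(24 + 4 \cdot \frac{9}{16}\right) = - 134 \left(24 + \frac{9}{4}\right) = \left(-134\right) \frac{105}{4} = - \frac{7035}{2}$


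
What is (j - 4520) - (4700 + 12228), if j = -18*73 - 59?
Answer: -22821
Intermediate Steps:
j = -1373 (j = -1314 - 59 = -1373)
(j - 4520) - (4700 + 12228) = (-1373 - 4520) - (4700 + 12228) = -5893 - 1*16928 = -5893 - 16928 = -22821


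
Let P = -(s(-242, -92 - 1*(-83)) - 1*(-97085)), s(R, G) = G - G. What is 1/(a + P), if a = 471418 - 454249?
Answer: -1/79916 ≈ -1.2513e-5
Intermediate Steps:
s(R, G) = 0
a = 17169
P = -97085 (P = -(0 - 1*(-97085)) = -(0 + 97085) = -1*97085 = -97085)
1/(a + P) = 1/(17169 - 97085) = 1/(-79916) = -1/79916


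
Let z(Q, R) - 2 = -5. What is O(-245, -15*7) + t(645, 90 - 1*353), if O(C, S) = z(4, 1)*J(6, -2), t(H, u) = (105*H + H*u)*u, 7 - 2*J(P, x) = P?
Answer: 53604657/2 ≈ 2.6802e+7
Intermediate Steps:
z(Q, R) = -3 (z(Q, R) = 2 - 5 = -3)
J(P, x) = 7/2 - P/2
t(H, u) = u*(105*H + H*u)
O(C, S) = -3/2 (O(C, S) = -3*(7/2 - ½*6) = -3*(7/2 - 3) = -3*½ = -3/2)
O(-245, -15*7) + t(645, 90 - 1*353) = -3/2 + 645*(90 - 1*353)*(105 + (90 - 1*353)) = -3/2 + 645*(90 - 353)*(105 + (90 - 353)) = -3/2 + 645*(-263)*(105 - 263) = -3/2 + 645*(-263)*(-158) = -3/2 + 26802330 = 53604657/2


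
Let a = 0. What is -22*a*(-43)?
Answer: 0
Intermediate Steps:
-22*a*(-43) = -22*0*(-43) = 0*(-43) = 0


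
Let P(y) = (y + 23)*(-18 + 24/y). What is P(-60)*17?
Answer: 57868/5 ≈ 11574.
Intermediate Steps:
P(y) = (-18 + 24/y)*(23 + y) (P(y) = (23 + y)*(-18 + 24/y) = (-18 + 24/y)*(23 + y))
P(-60)*17 = (-390 - 18*(-60) + 552/(-60))*17 = (-390 + 1080 + 552*(-1/60))*17 = (-390 + 1080 - 46/5)*17 = (3404/5)*17 = 57868/5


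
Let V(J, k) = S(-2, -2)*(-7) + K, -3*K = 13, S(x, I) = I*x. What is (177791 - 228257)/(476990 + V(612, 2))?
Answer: -151398/1430873 ≈ -0.10581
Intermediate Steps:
K = -13/3 (K = -⅓*13 = -13/3 ≈ -4.3333)
V(J, k) = -97/3 (V(J, k) = -2*(-2)*(-7) - 13/3 = 4*(-7) - 13/3 = -28 - 13/3 = -97/3)
(177791 - 228257)/(476990 + V(612, 2)) = (177791 - 228257)/(476990 - 97/3) = -50466/1430873/3 = -50466*3/1430873 = -151398/1430873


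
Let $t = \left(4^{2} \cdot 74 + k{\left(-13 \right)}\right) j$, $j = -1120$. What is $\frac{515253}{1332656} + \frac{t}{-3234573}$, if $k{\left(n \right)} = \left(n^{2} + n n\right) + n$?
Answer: $\frac{1306306231483}{1436857705296} \approx 0.90914$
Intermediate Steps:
$k{\left(n \right)} = n + 2 n^{2}$ ($k{\left(n \right)} = \left(n^{2} + n^{2}\right) + n = 2 n^{2} + n = n + 2 n^{2}$)
$t = -1690080$ ($t = \left(4^{2} \cdot 74 - 13 \left(1 + 2 \left(-13\right)\right)\right) \left(-1120\right) = \left(16 \cdot 74 - 13 \left(1 - 26\right)\right) \left(-1120\right) = \left(1184 - -325\right) \left(-1120\right) = \left(1184 + 325\right) \left(-1120\right) = 1509 \left(-1120\right) = -1690080$)
$\frac{515253}{1332656} + \frac{t}{-3234573} = \frac{515253}{1332656} - \frac{1690080}{-3234573} = 515253 \cdot \frac{1}{1332656} - - \frac{563360}{1078191} = \frac{515253}{1332656} + \frac{563360}{1078191} = \frac{1306306231483}{1436857705296}$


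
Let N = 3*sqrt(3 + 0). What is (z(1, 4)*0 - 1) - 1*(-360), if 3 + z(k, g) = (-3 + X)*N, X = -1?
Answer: 359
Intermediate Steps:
N = 3*sqrt(3) ≈ 5.1962
z(k, g) = -3 - 12*sqrt(3) (z(k, g) = -3 + (-3 - 1)*(3*sqrt(3)) = -3 - 12*sqrt(3))
(z(1, 4)*0 - 1) - 1*(-360) = ((-3 - 12*sqrt(3))*0 - 1) - 1*(-360) = (0 - 1) + 360 = -1 + 360 = 359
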